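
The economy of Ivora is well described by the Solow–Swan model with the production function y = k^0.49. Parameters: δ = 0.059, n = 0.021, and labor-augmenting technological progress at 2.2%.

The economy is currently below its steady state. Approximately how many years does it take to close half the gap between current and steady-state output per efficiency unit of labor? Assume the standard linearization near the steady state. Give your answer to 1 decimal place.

Near the steady state the convergence rate is λ = (1 − α)(n + g + δ).
λ = (1 − 0.49) × 0.102 = 0.51 × 0.102 = 0.05202
Half-life = ln 2 / λ = 0.6931 / 0.05202 ≈ 13.32 years

t_½ ≈ 13.3 years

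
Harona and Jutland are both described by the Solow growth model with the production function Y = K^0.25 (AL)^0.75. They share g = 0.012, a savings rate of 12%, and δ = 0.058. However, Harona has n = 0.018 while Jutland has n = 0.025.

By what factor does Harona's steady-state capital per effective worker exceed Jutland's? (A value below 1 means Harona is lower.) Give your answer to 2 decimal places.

Steady-state k* = [s/(n + g + δ)]^(1/(1−α)), so the ratio is [ (s_H/(n + g + δ)_H) / (s_J/(n + g + δ)_J) ]^1.3333.
s_H/(n + g + δ)_H = 0.12/0.088 = 1.3636; s_J/(n + g + δ)_J = 0.12/0.095 = 1.2632.
Ratio = (1.3636/1.2632)^1.3333 = 1.0795^1.3333 ≈ 1.1074

k*_H / k*_J ≈ 1.11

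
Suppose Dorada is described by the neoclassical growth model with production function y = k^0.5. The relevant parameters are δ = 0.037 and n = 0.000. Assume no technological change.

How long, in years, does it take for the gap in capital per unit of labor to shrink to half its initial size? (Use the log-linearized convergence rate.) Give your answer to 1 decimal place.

Near the steady state the convergence rate is λ = (1 − α)(n + δ).
λ = (1 − 0.5) × 0.037 = 0.5 × 0.037 = 0.0185
Half-life = ln 2 / λ = 0.6931 / 0.0185 ≈ 37.46 years

about 37.5 years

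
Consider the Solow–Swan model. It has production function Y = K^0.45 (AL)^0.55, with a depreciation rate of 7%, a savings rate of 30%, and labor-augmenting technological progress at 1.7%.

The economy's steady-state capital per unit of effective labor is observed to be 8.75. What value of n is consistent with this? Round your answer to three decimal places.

n ≈ 0.004

In steady state, investment equals break-even investment: s·k^α = (n + g + δ)·k.
So s / (n + g + δ) = (k*)^(1−α) = 8.75^0.55 = 3.2969.
Therefore n + g + δ = s / 3.2969 = 0.30 / 3.2969 = 0.0910, so n = 0.0910 − 0.087 = 0.0040.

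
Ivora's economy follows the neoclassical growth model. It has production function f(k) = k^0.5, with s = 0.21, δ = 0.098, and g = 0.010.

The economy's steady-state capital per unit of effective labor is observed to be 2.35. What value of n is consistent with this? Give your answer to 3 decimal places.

Steady state requires s·f(k) = (n + g + δ)·k, i.e. s·k^α = (n + g + δ)·k.
So s / (n + g + δ) = (k*)^(1−α) = 2.35^0.5 = 1.5330.
Therefore n + g + δ = s / 1.5330 = 0.21 / 1.5330 = 0.1370, so n = 0.1370 − 0.108 = 0.0290.

n ≈ 0.029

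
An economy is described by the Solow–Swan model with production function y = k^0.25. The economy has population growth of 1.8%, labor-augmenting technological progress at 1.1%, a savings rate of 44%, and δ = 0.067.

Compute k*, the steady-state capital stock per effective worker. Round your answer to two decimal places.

At the steady state, Δk = 0, so s·k^α = (n + g + δ)·k.
Dividing both sides by k: k^(1−α) = s / (n + g + δ).
k^0.75 = 0.44 / (0.018 + 0.011 + 0.067) = 0.44 / 0.096 = 4.5833
k* = 4.5833^(1/0.75) ≈ 7.6133

k* = 7.61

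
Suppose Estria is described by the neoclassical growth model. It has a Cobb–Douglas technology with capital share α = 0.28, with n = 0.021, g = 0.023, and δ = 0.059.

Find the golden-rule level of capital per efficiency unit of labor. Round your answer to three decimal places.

The golden rule sets f'(k) = n + g + δ, i.e. α·k^(α−1) = n + g + δ.
So k^(1−α) = α / (n + g + δ) = 0.28 / 0.103 = 2.7184.
k_gold = 2.7184^(1/0.72) ≈ 4.0106

k_gold ≈ 4.011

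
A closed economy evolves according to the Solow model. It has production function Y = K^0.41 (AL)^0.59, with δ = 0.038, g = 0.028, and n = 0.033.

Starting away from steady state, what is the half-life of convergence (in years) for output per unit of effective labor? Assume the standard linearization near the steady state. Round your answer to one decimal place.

about 11.9 years

Near the steady state the convergence rate is λ = (1 − α)(n + g + δ).
λ = (1 − 0.41) × 0.099 = 0.59 × 0.099 = 0.05841
Half-life = ln 2 / λ = 0.6931 / 0.05841 ≈ 11.87 years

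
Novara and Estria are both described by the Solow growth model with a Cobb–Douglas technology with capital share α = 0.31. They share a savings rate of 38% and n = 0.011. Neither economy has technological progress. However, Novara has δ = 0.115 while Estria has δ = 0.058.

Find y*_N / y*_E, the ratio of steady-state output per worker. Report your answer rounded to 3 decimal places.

Steady-state y* = [s/(n + δ)]^(α/(1−α)), so the ratio is [ (s_N/(n + δ)_N) / (s_E/(n + δ)_E) ]^0.4493.
s_N/(n + δ)_N = 0.38/0.126 = 3.0159; s_E/(n + δ)_E = 0.38/0.069 = 5.5072.
Ratio = (3.0159/5.5072)^0.4493 = 0.5476^0.4493 ≈ 0.7629

y*_N / y*_E ≈ 0.763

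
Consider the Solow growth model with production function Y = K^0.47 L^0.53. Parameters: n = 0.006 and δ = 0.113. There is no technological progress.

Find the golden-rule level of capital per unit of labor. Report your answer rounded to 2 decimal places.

k_gold ≈ 13.35

The golden rule sets f'(k) = n + δ, i.e. α·k^(α−1) = n + δ.
So k^(1−α) = α / (n + δ) = 0.47 / 0.119 = 3.9496.
k_gold = 3.9496^(1/0.53) ≈ 13.3528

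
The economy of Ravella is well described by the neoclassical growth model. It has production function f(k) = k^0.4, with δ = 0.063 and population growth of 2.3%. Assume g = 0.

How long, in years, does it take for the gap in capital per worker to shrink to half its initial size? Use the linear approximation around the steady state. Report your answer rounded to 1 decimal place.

half-life ≈ 13.4 years

Near the steady state the convergence rate is λ = (1 − α)(n + δ).
λ = (1 − 0.4) × 0.086 = 0.6 × 0.086 = 0.0516
Half-life = ln 2 / λ = 0.6931 / 0.0516 ≈ 13.43 years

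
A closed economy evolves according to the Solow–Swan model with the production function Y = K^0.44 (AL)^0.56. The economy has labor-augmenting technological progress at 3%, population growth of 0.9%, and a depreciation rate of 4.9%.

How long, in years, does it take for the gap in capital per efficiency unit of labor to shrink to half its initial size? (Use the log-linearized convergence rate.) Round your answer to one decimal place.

t_½ ≈ 14.1 years

Near the steady state the convergence rate is λ = (1 − α)(n + g + δ).
λ = (1 − 0.44) × 0.088 = 0.56 × 0.088 = 0.04928
Half-life = ln 2 / λ = 0.6931 / 0.04928 ≈ 14.06 years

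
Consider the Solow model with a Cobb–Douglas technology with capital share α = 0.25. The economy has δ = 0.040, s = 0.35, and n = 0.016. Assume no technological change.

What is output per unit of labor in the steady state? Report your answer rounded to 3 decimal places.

Steady state requires s·f(k) = (n + δ)·k, i.e. s·k^α = (n + δ)·k.
Rearranging, k^(1−α) = s / (n + δ).
k^0.75 = 0.35 / (0.016 + 0.040) = 0.35 / 0.056 = 6.2500
k* = 6.2500^(1/0.75) ≈ 11.5126
y* = (k*)^α = 11.5126^0.25 ≈ 1.8420

y* ≈ 1.842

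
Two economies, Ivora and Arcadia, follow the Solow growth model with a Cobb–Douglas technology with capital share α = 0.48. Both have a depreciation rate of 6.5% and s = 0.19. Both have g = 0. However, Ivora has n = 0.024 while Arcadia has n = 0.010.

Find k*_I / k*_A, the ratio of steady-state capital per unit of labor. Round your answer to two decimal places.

k*_I / k*_A ≈ 0.72

Steady-state k* = [s/(n + δ)]^(1/(1−α)), so the ratio is [ (s_I/(n + δ)_I) / (s_A/(n + δ)_A) ]^1.9231.
s_I/(n + δ)_I = 0.19/0.089 = 2.1348; s_A/(n + δ)_A = 0.19/0.075 = 2.5333.
Ratio = (2.1348/2.5333)^1.9231 = 0.8427^1.9231 ≈ 0.7196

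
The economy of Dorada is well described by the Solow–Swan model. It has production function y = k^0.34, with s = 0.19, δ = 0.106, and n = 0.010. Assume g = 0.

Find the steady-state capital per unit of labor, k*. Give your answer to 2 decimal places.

In steady state, investment equals break-even investment: s·k^α = (n + δ)·k.
Rearranging, k^(1−α) = s / (n + δ).
k^0.66 = 0.19 / (0.010 + 0.106) = 0.19 / 0.116 = 1.6379
k* = 1.6379^(1/0.66) ≈ 2.1119

k* ≈ 2.11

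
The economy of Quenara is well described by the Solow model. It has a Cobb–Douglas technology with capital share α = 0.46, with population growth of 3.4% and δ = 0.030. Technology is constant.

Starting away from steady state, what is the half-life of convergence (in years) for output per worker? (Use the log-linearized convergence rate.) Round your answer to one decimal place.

t_½ ≈ 20.1 years

Near the steady state the convergence rate is λ = (1 − α)(n + δ).
λ = (1 − 0.46) × 0.064 = 0.54 × 0.064 = 0.03456
Half-life = ln 2 / λ = 0.6931 / 0.03456 ≈ 20.05 years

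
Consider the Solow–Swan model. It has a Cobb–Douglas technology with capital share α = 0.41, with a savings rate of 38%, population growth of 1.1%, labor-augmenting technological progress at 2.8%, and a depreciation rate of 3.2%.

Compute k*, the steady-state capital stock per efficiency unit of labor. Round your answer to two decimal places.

k* = 17.17

In steady state, investment equals break-even investment: s·k^α = (n + g + δ)·k.
Dividing both sides by k: k^(1−α) = s / (n + g + δ).
k^0.59 = 0.38 / (0.011 + 0.028 + 0.032) = 0.38 / 0.071 = 5.3521
k* = 5.3521^(1/0.59) ≈ 17.1707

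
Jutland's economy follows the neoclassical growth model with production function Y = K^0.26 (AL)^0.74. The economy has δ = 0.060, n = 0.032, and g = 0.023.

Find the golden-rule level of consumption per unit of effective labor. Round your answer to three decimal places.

At the golden rule, f'(k) = n + g + δ, so α·k^(α−1) = n + g + δ and k_gold = (α/(n + g + δ))^(1/(1−α)).
k_gold = (0.26/0.115)^(1/0.74) = 2.2609^1.3514 ≈ 3.0115
c_gold = f(k_gold) − (n + g + δ)·k_gold = 1.3319 − 0.115×3.0115 ≈ 0.9856

c_gold ≈ 0.986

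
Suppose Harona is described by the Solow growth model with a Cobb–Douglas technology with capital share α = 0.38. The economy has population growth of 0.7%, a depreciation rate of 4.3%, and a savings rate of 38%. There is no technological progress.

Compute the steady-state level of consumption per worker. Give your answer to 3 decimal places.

Steady state requires s·f(k) = (n + δ)·k, i.e. s·k^α = (n + δ)·k.
Rearranging, k^(1−α) = s / (n + δ).
k^0.62 = 0.38 / (0.007 + 0.043) = 0.38 / 0.050 = 7.6000
k* = 7.6000^(1/0.62) ≈ 26.3431
y* = (k*)^α = 26.3431^0.38 ≈ 3.4662
c* = (1 − s)·y* = (1 − 0.38) × 3.4662 ≈ 2.1490

c* ≈ 2.149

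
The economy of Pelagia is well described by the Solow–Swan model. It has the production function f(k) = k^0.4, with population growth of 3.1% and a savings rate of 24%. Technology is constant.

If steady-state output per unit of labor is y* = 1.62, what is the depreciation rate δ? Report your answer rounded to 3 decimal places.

Steady state requires s·f(k) = (n + δ)·k, i.e. s·k^α = (n + δ)·k.
Since y* = [s/(n + δ)]^(α/(1−α)), we have s/(n + δ) = (y*)^((1−α)/α) = 1.62^1.5 = 2.0619.
Therefore n + δ = s / 2.0619 = 0.24 / 2.0619 = 0.1164, so δ = 0.1164 − 0.031 = 0.0854.

δ ≈ 0.085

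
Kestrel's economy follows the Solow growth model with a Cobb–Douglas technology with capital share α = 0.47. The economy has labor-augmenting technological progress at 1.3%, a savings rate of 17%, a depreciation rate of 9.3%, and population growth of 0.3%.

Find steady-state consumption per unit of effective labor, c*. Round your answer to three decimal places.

c* ≈ 1.231

In steady state, investment equals break-even investment: s·k^α = (n + g + δ)·k.
Rearranging, k^(1−α) = s / (n + g + δ).
k^0.53 = 0.17 / (0.003 + 0.013 + 0.093) = 0.17 / 0.109 = 1.5596
k* = 1.5596^(1/0.53) ≈ 2.3130
y* = (k*)^α = 2.3130^0.47 ≈ 1.4831
c* = (1 − s)·y* = (1 − 0.17) × 1.4831 ≈ 1.2310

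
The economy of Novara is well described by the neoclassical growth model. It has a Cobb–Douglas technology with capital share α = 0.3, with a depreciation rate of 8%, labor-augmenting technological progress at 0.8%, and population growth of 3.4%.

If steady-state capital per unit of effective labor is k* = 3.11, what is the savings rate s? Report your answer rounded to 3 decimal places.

s ≈ 0.270

Steady state requires s·f(k) = (n + g + δ)·k, i.e. s·k^α = (n + g + δ)·k.
So s / (n + g + δ) = (k*)^(1−α) = 3.11^0.7 = 2.2127.
Therefore s = 2.2127 × (n + g + δ) = 2.2127 × 0.122 = 0.2699.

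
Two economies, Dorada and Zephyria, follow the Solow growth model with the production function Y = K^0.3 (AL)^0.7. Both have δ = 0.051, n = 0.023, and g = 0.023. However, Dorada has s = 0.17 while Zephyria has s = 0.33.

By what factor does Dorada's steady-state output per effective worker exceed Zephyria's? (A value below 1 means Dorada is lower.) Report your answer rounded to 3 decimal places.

Steady-state y* = [s/(n + g + δ)]^(α/(1−α)), so the ratio is [ (s_D/(n + g + δ)_D) / (s_Z/(n + g + δ)_Z) ]^0.4286.
s_D/(n + g + δ)_D = 0.17/0.097 = 1.7526; s_Z/(n + g + δ)_Z = 0.33/0.097 = 3.4021.
Ratio = (1.7526/3.4021)^0.4286 = 0.5152^0.4286 ≈ 0.7526

ratio ≈ 0.753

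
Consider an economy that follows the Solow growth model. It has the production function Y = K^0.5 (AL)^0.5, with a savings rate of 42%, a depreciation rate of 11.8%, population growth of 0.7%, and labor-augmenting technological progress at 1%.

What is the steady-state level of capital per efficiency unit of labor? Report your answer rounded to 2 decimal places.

Steady state requires s·f(k) = (n + g + δ)·k, i.e. s·k^α = (n + g + δ)·k.
Dividing both sides by k: k^(1−α) = s / (n + g + δ).
k^0.5 = 0.42 / (0.007 + 0.010 + 0.118) = 0.42 / 0.135 = 3.1111
k* = 3.1111^(1/0.5) ≈ 9.6789

k* = 9.68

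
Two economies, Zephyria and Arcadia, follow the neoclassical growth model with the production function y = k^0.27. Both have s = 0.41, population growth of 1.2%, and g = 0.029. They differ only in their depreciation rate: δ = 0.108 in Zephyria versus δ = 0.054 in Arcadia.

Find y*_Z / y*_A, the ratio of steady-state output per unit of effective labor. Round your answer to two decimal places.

ratio ≈ 0.85

Steady-state y* = [s/(n + g + δ)]^(α/(1−α)), so the ratio is [ (s_Z/(n + g + δ)_Z) / (s_A/(n + g + δ)_A) ]^0.3699.
s_Z/(n + g + δ)_Z = 0.41/0.149 = 2.7517; s_A/(n + g + δ)_A = 0.41/0.095 = 4.3158.
Ratio = (2.7517/4.3158)^0.3699 = 0.6376^0.3699 ≈ 0.8466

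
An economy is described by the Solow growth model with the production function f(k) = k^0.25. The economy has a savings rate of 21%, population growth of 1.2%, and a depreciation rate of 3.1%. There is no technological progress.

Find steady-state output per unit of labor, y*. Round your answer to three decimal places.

Steady state requires s·f(k) = (n + δ)·k, i.e. s·k^α = (n + δ)·k.
Dividing both sides by k: k^(1−α) = s / (n + δ).
k^0.75 = 0.21 / (0.012 + 0.031) = 0.21 / 0.043 = 4.8837
k* = 4.8837^(1/0.75) ≈ 8.2858
y* = (k*)^α = 8.2858^0.25 ≈ 1.6966

y* = 1.697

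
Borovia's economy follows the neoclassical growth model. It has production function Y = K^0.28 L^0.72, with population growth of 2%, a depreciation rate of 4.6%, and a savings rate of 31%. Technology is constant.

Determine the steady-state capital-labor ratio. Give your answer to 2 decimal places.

k* ≈ 8.57

In steady state, investment equals break-even investment: s·k^α = (n + δ)·k.
Dividing both sides by k: k^(1−α) = s / (n + δ).
k^0.72 = 0.31 / (0.020 + 0.046) = 0.31 / 0.066 = 4.6970
k* = 4.6970^(1/0.72) ≈ 8.5720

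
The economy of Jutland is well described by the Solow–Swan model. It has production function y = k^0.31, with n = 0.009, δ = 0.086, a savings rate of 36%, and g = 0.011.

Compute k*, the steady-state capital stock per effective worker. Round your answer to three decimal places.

In steady state, investment equals break-even investment: s·k^α = (n + g + δ)·k.
Dividing both sides by k: k^(1−α) = s / (n + g + δ).
k^0.69 = 0.36 / (0.009 + 0.011 + 0.086) = 0.36 / 0.106 = 3.3962
k* = 3.3962^(1/0.69) ≈ 5.8824

k* = 5.882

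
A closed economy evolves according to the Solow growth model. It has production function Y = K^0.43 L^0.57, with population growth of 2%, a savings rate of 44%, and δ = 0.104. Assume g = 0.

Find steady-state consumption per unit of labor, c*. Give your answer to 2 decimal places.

In steady state, investment equals break-even investment: s·k^α = (n + δ)·k.
Dividing both sides by k: k^(1−α) = s / (n + δ).
k^0.57 = 0.44 / (0.020 + 0.104) = 0.44 / 0.124 = 3.5484
k* = 3.5484^(1/0.57) ≈ 9.2251
y* = (k*)^α = 9.2251^0.43 ≈ 2.5998
c* = (1 − s)·y* = (1 − 0.44) × 2.5998 ≈ 1.4559

c* ≈ 1.46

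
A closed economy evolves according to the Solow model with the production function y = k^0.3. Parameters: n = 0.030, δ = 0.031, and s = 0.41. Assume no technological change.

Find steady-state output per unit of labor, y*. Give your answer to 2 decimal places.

At the steady state, Δk = 0, so s·k^α = (n + δ)·k.
Dividing both sides by k: k^(1−α) = s / (n + δ).
k^0.7 = 0.41 / (0.030 + 0.031) = 0.41 / 0.061 = 6.7213
k* = 6.7213^(1/0.7) ≈ 15.2081
y* = (k*)^α = 15.2081^0.3 ≈ 2.2627

y* ≈ 2.26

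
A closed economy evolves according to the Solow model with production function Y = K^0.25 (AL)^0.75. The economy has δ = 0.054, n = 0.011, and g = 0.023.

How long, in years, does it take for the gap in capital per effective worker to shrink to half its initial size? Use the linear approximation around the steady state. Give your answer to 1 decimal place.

half-life ≈ 10.5 years

Near the steady state the convergence rate is λ = (1 − α)(n + g + δ).
λ = (1 − 0.25) × 0.088 = 0.75 × 0.088 = 0.0660
Half-life = ln 2 / λ = 0.6931 / 0.0660 ≈ 10.50 years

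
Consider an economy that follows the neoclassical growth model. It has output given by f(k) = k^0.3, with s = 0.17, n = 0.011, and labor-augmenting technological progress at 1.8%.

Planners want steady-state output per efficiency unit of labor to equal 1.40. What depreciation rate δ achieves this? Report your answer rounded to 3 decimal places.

δ ≈ 0.049

Steady state requires s·f(k) = (n + g + δ)·k, i.e. s·k^α = (n + g + δ)·k.
Since y* = [s/(n + g + δ)]^(α/(1−α)), we have s/(n + g + δ) = (y*)^((1−α)/α) = 1.40^2.3333 = 2.1926.
Therefore n + g + δ = s / 2.1926 = 0.17 / 2.1926 = 0.0775, so δ = 0.0775 − 0.029 = 0.0485.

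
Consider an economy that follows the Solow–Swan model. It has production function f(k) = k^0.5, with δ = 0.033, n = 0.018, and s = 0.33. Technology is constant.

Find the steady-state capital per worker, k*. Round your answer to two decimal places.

k* ≈ 41.87

Steady state requires s·f(k) = (n + δ)·k, i.e. s·k^α = (n + δ)·k.
Dividing both sides by k: k^(1−α) = s / (n + δ).
k^0.5 = 0.33 / (0.018 + 0.033) = 0.33 / 0.051 = 6.4706
k* = 6.4706^(1/0.5) ≈ 41.8687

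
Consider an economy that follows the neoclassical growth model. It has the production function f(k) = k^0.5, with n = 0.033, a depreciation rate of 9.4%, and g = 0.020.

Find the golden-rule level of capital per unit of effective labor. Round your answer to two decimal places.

The golden rule sets f'(k) = n + g + δ, i.e. α·k^(α−1) = n + g + δ.
So k^(1−α) = α / (n + g + δ) = 0.5 / 0.147 = 3.4014.
k_gold = 3.4014^(1/0.5) ≈ 11.5695

k_gold ≈ 11.57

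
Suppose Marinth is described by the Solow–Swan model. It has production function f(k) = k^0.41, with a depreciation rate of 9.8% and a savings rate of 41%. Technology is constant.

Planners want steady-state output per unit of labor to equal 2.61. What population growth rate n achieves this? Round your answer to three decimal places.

n ≈ 0.005

At the steady state, Δk = 0, so s·k^α = (n + δ)·k.
Since y* = [s/(n + δ)]^(α/(1−α)), we have s/(n + δ) = (y*)^((1−α)/α) = 2.61^1.439 = 3.9769.
Therefore n + δ = s / 3.9769 = 0.41 / 3.9769 = 0.1031, so n = 0.1031 − 0.098 = 0.0051.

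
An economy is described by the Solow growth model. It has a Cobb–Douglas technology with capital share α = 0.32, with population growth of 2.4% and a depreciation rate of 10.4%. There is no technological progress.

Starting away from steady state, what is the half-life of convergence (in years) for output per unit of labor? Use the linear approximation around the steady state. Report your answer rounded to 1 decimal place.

Near the steady state the convergence rate is λ = (1 − α)(n + δ).
λ = (1 − 0.32) × 0.128 = 0.68 × 0.128 = 0.08704
Half-life = ln 2 / λ = 0.6931 / 0.08704 ≈ 7.96 years

half-life ≈ 8.0 years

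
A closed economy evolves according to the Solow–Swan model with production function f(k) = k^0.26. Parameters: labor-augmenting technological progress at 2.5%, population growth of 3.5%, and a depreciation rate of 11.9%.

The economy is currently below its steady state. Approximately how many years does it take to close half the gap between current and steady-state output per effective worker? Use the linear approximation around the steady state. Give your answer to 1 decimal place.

t_½ ≈ 5.2 years

Near the steady state the convergence rate is λ = (1 − α)(n + g + δ).
λ = (1 − 0.26) × 0.179 = 0.74 × 0.179 = 0.13246
Half-life = ln 2 / λ = 0.6931 / 0.13246 ≈ 5.23 years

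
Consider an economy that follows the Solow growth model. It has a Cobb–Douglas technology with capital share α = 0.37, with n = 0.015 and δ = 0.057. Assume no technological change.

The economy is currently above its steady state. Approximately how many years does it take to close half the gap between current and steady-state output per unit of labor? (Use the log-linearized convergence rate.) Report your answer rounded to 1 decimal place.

Near the steady state the convergence rate is λ = (1 − α)(n + δ).
λ = (1 − 0.37) × 0.072 = 0.63 × 0.072 = 0.04536
Half-life = ln 2 / λ = 0.6931 / 0.04536 ≈ 15.28 years

half-life ≈ 15.3 years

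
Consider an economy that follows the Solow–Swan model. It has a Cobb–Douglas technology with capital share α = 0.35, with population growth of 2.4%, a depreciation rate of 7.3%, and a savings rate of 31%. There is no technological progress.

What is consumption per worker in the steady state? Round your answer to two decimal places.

At the steady state, Δk = 0, so s·k^α = (n + δ)·k.
Rearranging, k^(1−α) = s / (n + δ).
k^0.65 = 0.31 / (0.024 + 0.073) = 0.31 / 0.097 = 3.1959
k* = 3.1959^(1/0.65) ≈ 5.9744
y* = (k*)^α = 5.9744^0.35 ≈ 1.8694
c* = (1 − s)·y* = (1 − 0.31) × 1.8694 ≈ 1.2899

c* = 1.29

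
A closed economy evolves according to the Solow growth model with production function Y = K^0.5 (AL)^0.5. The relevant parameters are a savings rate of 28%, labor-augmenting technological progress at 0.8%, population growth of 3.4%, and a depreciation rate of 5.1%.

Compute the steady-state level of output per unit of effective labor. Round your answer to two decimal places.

y* = 3.01

Steady state requires s·f(k) = (n + g + δ)·k, i.e. s·k^α = (n + g + δ)·k.
Rearranging, k^(1−α) = s / (n + g + δ).
k^0.5 = 0.28 / (0.034 + 0.008 + 0.051) = 0.28 / 0.093 = 3.0108
k* = 3.0108^(1/0.5) ≈ 9.0649
y* = (k*)^α = 9.0649^0.5 ≈ 3.0108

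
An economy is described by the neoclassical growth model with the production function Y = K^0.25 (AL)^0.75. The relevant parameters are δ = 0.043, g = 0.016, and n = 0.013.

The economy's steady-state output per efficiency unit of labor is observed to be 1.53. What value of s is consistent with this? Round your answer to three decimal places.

In steady state, investment equals break-even investment: s·k^α = (n + g + δ)·k.
Since y* = [s/(n + g + δ)]^(α/(1−α)), we have s/(n + g + δ) = (y*)^((1−α)/α) = 1.53^3 = 3.5816.
Therefore s = 3.5816 × (n + g + δ) = 3.5816 × 0.072 = 0.2579.

s ≈ 0.258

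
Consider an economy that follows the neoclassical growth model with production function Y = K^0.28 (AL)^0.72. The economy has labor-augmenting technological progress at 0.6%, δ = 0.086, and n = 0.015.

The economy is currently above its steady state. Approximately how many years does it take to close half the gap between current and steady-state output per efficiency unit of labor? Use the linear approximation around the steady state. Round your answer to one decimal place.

half-life ≈ 9.0 years

Near the steady state the convergence rate is λ = (1 − α)(n + g + δ).
λ = (1 − 0.28) × 0.107 = 0.72 × 0.107 = 0.07704
Half-life = ln 2 / λ = 0.6931 / 0.07704 ≈ 9.00 years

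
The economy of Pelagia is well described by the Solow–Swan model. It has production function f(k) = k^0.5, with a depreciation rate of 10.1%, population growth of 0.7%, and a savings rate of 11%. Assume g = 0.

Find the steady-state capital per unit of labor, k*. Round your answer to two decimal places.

At the steady state, Δk = 0, so s·k^α = (n + δ)·k.
Dividing both sides by k: k^(1−α) = s / (n + δ).
k^0.5 = 0.11 / (0.007 + 0.101) = 0.11 / 0.108 = 1.0185
k* = 1.0185^(1/0.5) ≈ 1.0373

k* ≈ 1.04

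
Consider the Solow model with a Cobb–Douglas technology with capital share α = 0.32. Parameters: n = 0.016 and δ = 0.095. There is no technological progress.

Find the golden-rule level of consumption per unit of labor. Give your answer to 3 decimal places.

c_gold ≈ 1.119

At the golden rule, f'(k) = n + δ, so α·k^(α−1) = n + δ and k_gold = (α/(n + δ))^(1/(1−α)).
k_gold = (0.32/0.111)^(1/0.68) = 2.8829^1.4706 ≈ 4.7449
c_gold = f(k_gold) − (n + δ)·k_gold = 1.6459 − 0.111×4.7449 ≈ 1.1192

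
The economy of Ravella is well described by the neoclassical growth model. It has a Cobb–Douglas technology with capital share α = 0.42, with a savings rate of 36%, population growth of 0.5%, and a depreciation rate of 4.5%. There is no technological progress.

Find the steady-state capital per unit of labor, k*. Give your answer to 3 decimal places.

k* ≈ 30.072

Steady state requires s·f(k) = (n + δ)·k, i.e. s·k^α = (n + δ)·k.
Rearranging, k^(1−α) = s / (n + δ).
k^0.58 = 0.36 / (0.005 + 0.045) = 0.36 / 0.050 = 7.2000
k* = 7.2000^(1/0.58) ≈ 30.0718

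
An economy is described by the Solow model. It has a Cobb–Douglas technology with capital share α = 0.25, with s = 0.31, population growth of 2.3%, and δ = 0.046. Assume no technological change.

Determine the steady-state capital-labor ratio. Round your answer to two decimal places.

In steady state, investment equals break-even investment: s·k^α = (n + δ)·k.
Dividing both sides by k: k^(1−α) = s / (n + δ).
k^0.75 = 0.31 / (0.023 + 0.046) = 0.31 / 0.069 = 4.4928
k* = 4.4928^(1/0.75) ≈ 7.4135

k* ≈ 7.41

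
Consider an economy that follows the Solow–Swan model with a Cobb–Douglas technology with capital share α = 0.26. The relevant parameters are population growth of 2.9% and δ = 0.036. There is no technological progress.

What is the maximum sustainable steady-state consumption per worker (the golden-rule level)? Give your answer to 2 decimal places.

c_gold ≈ 1.20

At the golden rule, f'(k) = n + δ, so α·k^(α−1) = n + δ and k_gold = (α/(n + δ))^(1/(1−α)).
k_gold = (0.26/0.065)^(1/0.74) = 4.0000^1.3514 ≈ 6.5106
c_gold = f(k_gold) − (n + δ)·k_gold = 1.6276 − 0.065×6.5106 ≈ 1.2044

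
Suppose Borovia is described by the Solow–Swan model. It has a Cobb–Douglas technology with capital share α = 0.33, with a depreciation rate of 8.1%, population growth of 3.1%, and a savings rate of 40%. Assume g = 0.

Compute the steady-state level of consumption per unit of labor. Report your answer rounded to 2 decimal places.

c* ≈ 1.12

At the steady state, Δk = 0, so s·k^α = (n + δ)·k.
Dividing both sides by k: k^(1−α) = s / (n + δ).
k^0.67 = 0.40 / (0.031 + 0.081) = 0.40 / 0.112 = 3.5714
k* = 3.5714^(1/0.67) ≈ 6.6855
y* = (k*)^α = 6.6855^0.33 ≈ 1.8719
c* = (1 − s)·y* = (1 − 0.40) × 1.8719 ≈ 1.1231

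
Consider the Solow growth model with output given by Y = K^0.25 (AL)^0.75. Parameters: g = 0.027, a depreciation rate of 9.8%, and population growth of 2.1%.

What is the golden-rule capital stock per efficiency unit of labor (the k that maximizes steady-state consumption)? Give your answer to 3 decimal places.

k_gold ≈ 2.049

The golden rule sets f'(k) = n + g + δ, i.e. α·k^(α−1) = n + g + δ.
So k^(1−α) = α / (n + g + δ) = 0.25 / 0.146 = 1.7123.
k_gold = 1.7123^(1/0.75) ≈ 2.0485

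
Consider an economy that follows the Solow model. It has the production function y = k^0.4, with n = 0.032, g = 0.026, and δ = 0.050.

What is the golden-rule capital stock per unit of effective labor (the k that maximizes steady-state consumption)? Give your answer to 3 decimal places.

The golden rule sets f'(k) = n + g + δ, i.e. α·k^(α−1) = n + g + δ.
So k^(1−α) = α / (n + g + δ) = 0.4 / 0.108 = 3.7037.
k_gold = 3.7037^(1/0.6) ≈ 8.8660

k_gold ≈ 8.866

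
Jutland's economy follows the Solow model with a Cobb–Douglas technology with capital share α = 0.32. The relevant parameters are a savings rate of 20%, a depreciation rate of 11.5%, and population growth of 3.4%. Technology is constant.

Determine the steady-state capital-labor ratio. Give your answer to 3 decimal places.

In steady state, investment equals break-even investment: s·k^α = (n + δ)·k.
Rearranging, k^(1−α) = s / (n + δ).
k^0.68 = 0.20 / (0.034 + 0.115) = 0.20 / 0.149 = 1.3423
k* = 1.3423^(1/0.68) ≈ 1.5418

k* ≈ 1.542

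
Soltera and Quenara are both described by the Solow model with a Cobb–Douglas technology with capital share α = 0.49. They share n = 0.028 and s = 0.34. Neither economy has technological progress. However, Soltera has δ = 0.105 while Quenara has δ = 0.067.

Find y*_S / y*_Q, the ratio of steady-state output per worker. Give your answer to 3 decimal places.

ratio ≈ 0.724

Steady-state y* = [s/(n + δ)]^(α/(1−α)), so the ratio is [ (s_S/(n + δ)_S) / (s_Q/(n + δ)_Q) ]^0.9608.
s_S/(n + δ)_S = 0.34/0.133 = 2.5564; s_Q/(n + δ)_Q = 0.34/0.095 = 3.5789.
Ratio = (2.5564/3.5789)^0.9608 = 0.7143^0.9608 ≈ 0.7238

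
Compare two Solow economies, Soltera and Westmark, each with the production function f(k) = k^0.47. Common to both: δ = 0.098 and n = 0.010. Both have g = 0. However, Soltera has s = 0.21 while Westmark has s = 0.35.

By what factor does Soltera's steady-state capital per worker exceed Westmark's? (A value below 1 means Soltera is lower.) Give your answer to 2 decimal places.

k*_S / k*_W ≈ 0.38

Steady-state k* = [s/(n + δ)]^(1/(1−α)), so the ratio is [ (s_S/(n + δ)_S) / (s_W/(n + δ)_W) ]^1.8868.
s_S/(n + δ)_S = 0.21/0.108 = 1.9444; s_W/(n + δ)_W = 0.35/0.108 = 3.2407.
Ratio = (1.9444/3.2407)^1.8868 = 0.6000^1.8868 ≈ 0.3814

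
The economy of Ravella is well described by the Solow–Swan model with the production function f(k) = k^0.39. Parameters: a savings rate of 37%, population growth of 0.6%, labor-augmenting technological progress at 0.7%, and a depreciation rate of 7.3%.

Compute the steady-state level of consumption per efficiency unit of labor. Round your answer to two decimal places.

c* = 1.60

Steady state requires s·f(k) = (n + g + δ)·k, i.e. s·k^α = (n + g + δ)·k.
Rearranging, k^(1−α) = s / (n + g + δ).
k^0.61 = 0.37 / (0.006 + 0.007 + 0.073) = 0.37 / 0.086 = 4.3023
k* = 4.3023^(1/0.61) ≈ 10.9359
y* = (k*)^α = 10.9359^0.39 ≈ 2.5419
c* = (1 − s)·y* = (1 − 0.37) × 2.5419 ≈ 1.6014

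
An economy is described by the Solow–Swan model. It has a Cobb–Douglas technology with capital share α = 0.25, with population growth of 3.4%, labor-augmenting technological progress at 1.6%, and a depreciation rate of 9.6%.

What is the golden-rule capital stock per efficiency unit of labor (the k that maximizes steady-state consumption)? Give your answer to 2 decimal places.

The golden rule sets f'(k) = n + g + δ, i.e. α·k^(α−1) = n + g + δ.
So k^(1−α) = α / (n + g + δ) = 0.25 / 0.146 = 1.7123.
k_gold = 1.7123^(1/0.75) ≈ 2.0485

k_gold ≈ 2.05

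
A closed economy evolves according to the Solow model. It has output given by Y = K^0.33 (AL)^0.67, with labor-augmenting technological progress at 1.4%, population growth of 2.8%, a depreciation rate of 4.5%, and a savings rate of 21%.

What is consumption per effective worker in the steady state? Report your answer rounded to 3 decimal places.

In steady state, investment equals break-even investment: s·k^α = (n + g + δ)·k.
Dividing both sides by k: k^(1−α) = s / (n + g + δ).
k^0.67 = 0.21 / (0.028 + 0.014 + 0.045) = 0.21 / 0.087 = 2.4138
k* = 2.4138^(1/0.67) ≈ 3.7256
y* = (k*)^α = 3.7256^0.33 ≈ 1.5435
c* = (1 − s)·y* = (1 − 0.21) × 1.5435 ≈ 1.2194

c* ≈ 1.219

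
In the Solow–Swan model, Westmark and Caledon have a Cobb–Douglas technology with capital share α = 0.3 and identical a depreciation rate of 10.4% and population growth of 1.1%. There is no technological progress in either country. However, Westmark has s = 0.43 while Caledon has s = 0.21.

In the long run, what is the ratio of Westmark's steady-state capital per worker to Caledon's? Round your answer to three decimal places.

Steady-state k* = [s/(n + δ)]^(1/(1−α)), so the ratio is [ (s_W/(n + δ)_W) / (s_C/(n + δ)_C) ]^1.4286.
s_W/(n + δ)_W = 0.43/0.115 = 3.7391; s_C/(n + δ)_C = 0.21/0.115 = 1.8261.
Ratio = (3.7391/1.8261)^1.4286 = 2.0476^1.4286 ≈ 2.7838

k*_W / k*_C ≈ 2.784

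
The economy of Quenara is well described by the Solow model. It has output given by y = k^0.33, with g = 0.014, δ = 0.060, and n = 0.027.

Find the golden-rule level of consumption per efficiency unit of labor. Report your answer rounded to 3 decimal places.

c_gold ≈ 1.200

At the golden rule, f'(k) = n + g + δ, so α·k^(α−1) = n + g + δ and k_gold = (α/(n + g + δ))^(1/(1−α)).
k_gold = (0.33/0.101)^(1/0.67) = 3.2673^1.4925 ≈ 5.8537
c_gold = f(k_gold) − (n + g + δ)·k_gold = 1.7916 − 0.101×5.8537 ≈ 1.2004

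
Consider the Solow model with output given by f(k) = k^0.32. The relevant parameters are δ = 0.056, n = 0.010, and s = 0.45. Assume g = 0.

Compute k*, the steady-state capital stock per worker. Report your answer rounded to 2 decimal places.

k* = 16.83

In steady state, investment equals break-even investment: s·k^α = (n + δ)·k.
Dividing both sides by k: k^(1−α) = s / (n + δ).
k^0.68 = 0.45 / (0.010 + 0.056) = 0.45 / 0.066 = 6.8182
k* = 6.8182^(1/0.68) ≈ 16.8262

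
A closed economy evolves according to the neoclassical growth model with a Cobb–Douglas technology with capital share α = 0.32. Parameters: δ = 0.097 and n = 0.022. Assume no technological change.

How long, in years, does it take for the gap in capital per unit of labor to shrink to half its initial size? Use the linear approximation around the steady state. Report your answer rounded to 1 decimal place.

t_½ ≈ 8.6 years

Near the steady state the convergence rate is λ = (1 − α)(n + δ).
λ = (1 − 0.32) × 0.119 = 0.68 × 0.119 = 0.08092
Half-life = ln 2 / λ = 0.6931 / 0.08092 ≈ 8.57 years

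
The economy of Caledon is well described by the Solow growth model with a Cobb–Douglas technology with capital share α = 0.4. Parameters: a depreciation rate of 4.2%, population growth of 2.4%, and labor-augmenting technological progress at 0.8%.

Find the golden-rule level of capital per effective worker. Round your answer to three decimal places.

The golden rule sets f'(k) = n + g + δ, i.e. α·k^(α−1) = n + g + δ.
So k^(1−α) = α / (n + g + δ) = 0.4 / 0.074 = 5.4054.
k_gold = 5.4054^(1/0.6) ≈ 16.6487

k_gold ≈ 16.649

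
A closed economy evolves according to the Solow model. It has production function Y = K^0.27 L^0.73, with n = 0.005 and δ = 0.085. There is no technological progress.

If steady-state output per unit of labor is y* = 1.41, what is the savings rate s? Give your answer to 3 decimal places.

s ≈ 0.228

In steady state, investment equals break-even investment: s·k^α = (n + δ)·k.
Since y* = [s/(n + δ)]^(α/(1−α)), we have s/(n + δ) = (y*)^((1−α)/α) = 1.41^2.7037 = 2.5319.
Therefore s = 2.5319 × (n + δ) = 2.5319 × 0.090 = 0.2279.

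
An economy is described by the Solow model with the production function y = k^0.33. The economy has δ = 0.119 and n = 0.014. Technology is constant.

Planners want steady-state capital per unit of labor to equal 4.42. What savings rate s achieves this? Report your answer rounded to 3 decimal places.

Steady state requires s·f(k) = (n + δ)·k, i.e. s·k^α = (n + δ)·k.
So s / (n + δ) = (k*)^(1−α) = 4.42^0.67 = 2.7067.
Therefore s = 2.7067 × (n + δ) = 2.7067 × 0.133 = 0.3600.

s ≈ 0.360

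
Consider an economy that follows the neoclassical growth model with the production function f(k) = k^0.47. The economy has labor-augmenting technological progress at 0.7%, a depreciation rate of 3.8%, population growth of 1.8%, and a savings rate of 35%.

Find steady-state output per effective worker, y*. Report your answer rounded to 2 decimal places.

In steady state, investment equals break-even investment: s·k^α = (n + g + δ)·k.
Dividing both sides by k: k^(1−α) = s / (n + g + δ).
k^0.53 = 0.35 / (0.018 + 0.007 + 0.038) = 0.35 / 0.063 = 5.5556
k* = 5.5556^(1/0.53) ≈ 25.4187
y* = (k*)^α = 25.4187^0.47 ≈ 4.5753

y* = 4.58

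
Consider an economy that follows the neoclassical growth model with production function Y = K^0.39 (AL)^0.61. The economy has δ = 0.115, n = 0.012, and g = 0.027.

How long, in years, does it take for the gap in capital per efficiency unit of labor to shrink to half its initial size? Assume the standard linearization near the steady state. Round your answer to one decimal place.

Near the steady state the convergence rate is λ = (1 − α)(n + g + δ).
λ = (1 − 0.39) × 0.154 = 0.61 × 0.154 = 0.09394
Half-life = ln 2 / λ = 0.6931 / 0.09394 ≈ 7.38 years

t_½ ≈ 7.4 years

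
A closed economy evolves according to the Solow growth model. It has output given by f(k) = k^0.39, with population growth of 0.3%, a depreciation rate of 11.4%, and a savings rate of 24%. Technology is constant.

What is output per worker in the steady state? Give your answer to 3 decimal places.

y* ≈ 1.583

In steady state, investment equals break-even investment: s·k^α = (n + δ)·k.
Dividing both sides by k: k^(1−α) = s / (n + δ).
k^0.61 = 0.24 / (0.003 + 0.114) = 0.24 / 0.117 = 2.0513
k* = 2.0513^(1/0.61) ≈ 3.2473
y* = (k*)^α = 3.2473^0.39 ≈ 1.5830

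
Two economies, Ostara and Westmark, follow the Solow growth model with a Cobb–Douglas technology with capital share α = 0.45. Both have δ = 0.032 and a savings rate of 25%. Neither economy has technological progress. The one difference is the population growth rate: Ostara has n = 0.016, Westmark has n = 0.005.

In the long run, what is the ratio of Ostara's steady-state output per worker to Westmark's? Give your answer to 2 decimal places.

y*_O / y*_W ≈ 0.81

Steady-state y* = [s/(n + δ)]^(α/(1−α)), so the ratio is [ (s_O/(n + δ)_O) / (s_W/(n + δ)_W) ]^0.8182.
s_O/(n + δ)_O = 0.25/0.048 = 5.2083; s_W/(n + δ)_W = 0.25/0.037 = 6.7568.
Ratio = (5.2083/6.7568)^0.8182 = 0.7708^0.8182 ≈ 0.8082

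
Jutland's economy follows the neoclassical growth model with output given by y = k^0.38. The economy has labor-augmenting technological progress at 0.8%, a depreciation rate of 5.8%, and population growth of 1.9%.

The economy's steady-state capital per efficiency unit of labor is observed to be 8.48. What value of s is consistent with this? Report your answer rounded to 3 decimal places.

s ≈ 0.320

In steady state, investment equals break-even investment: s·k^α = (n + g + δ)·k.
So s / (n + g + δ) = (k*)^(1−α) = 8.48^0.62 = 3.7636.
Therefore s = 3.7636 × (n + g + δ) = 3.7636 × 0.085 = 0.3199.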